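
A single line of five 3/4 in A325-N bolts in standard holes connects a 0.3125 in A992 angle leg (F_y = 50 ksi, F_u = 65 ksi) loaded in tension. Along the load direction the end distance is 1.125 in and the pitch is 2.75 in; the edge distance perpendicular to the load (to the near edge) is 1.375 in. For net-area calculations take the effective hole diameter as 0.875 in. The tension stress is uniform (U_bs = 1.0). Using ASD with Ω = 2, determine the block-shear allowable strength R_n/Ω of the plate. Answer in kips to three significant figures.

59.4 kips

Shear plane L_v = 1.125 + 4·2.75 = 12.12 in; A_gv = 12.12 × 0.3125 = 3.789 in².
A_nv = (12.12 − 4.5·0.875) × 0.3125 = 2.559 in².
A_nt = (1.375 − 0.5·0.875) × 0.3125 = 0.293 in².
0.6 F_u A_nv = 99.79 kips; 0.6 F_y A_gv = 113.7 kips → shear rupture governs the shear term.
R_n = 99.79 + 1.0 × 65 × 0.293 = 118.8 kips.
Allowable strength R_n/Ω = 118.8 / 2 = 59.4 kips.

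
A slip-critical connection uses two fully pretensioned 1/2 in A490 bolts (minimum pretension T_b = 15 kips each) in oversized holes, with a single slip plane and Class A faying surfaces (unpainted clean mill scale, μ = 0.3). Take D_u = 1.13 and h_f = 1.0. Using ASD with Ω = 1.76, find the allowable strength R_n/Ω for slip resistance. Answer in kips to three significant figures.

R_n = μ · D_u · h_f · T_b · n_s · n_b = 0.3 × 1.13 × 1.0 × 15 × 1 × 2 = 10.17 kips.
Allowable strength R_n/Ω = 10.17 / 1.76 = 5.78 kips.

5.78 kips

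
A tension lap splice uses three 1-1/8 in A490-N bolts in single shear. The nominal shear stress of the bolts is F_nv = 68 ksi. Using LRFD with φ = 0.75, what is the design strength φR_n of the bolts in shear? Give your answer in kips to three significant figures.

A_b = π × 1.125² / 4 = 0.994 in².
R_n = F_nv · A_b · n · n_s = 68 × 0.994 × 3 × 1 = 202.8 kips.
Design strength φR_n = 0.75 × 202.8 = 152 kips.

152 kips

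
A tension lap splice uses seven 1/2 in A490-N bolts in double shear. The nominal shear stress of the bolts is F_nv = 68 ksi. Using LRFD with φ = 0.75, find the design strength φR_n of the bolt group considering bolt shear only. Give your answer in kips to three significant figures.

A_b = π × 0.5² / 4 = 0.1963 in².
R_n = F_nv · A_b · n · n_s = 68 × 0.1963 × 7 × 2 = 186.9 kips.
Design strength φR_n = 0.75 × 186.9 = 140 kips.

140 kips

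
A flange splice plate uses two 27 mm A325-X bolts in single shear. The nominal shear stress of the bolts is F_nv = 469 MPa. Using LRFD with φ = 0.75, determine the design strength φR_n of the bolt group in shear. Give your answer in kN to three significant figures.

A_b = π × 27² / 4 = 572.6 mm².
R_n = F_nv · A_b · n · n_s = 469 × 572.6 × 2 × 1 / 1000 = 537.1 kN.
Design strength φR_n = 0.75 × 537.1 = 403 kN.

403 kN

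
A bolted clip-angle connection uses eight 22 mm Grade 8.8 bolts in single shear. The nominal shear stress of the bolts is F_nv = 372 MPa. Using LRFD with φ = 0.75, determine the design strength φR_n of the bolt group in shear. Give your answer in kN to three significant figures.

A_b = π × 22² / 4 = 380.1 mm².
R_n = F_nv · A_b · n · n_s = 372 × 380.1 × 8 × 1 / 1000 = 1131 kN.
Design strength φR_n = 0.75 × 1131 = 848 kN.

848 kN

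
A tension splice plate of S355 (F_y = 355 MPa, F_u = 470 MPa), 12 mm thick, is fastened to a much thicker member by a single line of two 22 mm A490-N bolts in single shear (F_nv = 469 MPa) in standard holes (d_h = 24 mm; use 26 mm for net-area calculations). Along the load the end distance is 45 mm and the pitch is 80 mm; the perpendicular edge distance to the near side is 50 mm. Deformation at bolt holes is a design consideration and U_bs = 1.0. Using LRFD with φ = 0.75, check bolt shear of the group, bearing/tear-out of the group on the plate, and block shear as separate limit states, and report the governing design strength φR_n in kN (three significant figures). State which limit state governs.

Bolt shear: A_b = π·22²/4 = 380.1 mm²; R_n = 469 × 380.1 × 2 × 1 / 1000 = 356.6 kN → 0.75 × 356.6 = 267 kN.
Bearing: edge l_c = 33, r_n = 223.3 kN; interior l_c = 56, r_n = 297.8 kN; R_n = 223.3 + 1·297.8 = 521.1 kN → 391 kN.
Block shear: A_gv = 1500, A_nv = 1032, A_nt = 444 mm²; R_n = min(0.6F_uA_nv, 0.6F_yA_gv) + U_bs·F_u·A_nt = 499.7 kN → 375 kN.
Bolt shear governs: 267 kN.

267 kN (bolt shear governs)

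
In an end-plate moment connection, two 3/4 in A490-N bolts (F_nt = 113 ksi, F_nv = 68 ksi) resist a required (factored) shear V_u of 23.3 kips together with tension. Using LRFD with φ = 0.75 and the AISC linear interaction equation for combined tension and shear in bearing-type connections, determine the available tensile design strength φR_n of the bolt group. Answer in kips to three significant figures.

58.6 kips

A_b = π·0.75²/4 = 0.4418 in²; f_rv = 23.3 / (2 × 0.4418) = 26.37 ksi.
F'_nt = 1.3 F_nt − (F_nt / φF_nv) f_rv = 1.3·113 − (113/(0.75·68))·26.37 = 88.47 ksi, capped at F_nt → F'_nt = 88.47 ksi.
R_n = F'_nt · A_b · n = 88.47 × 0.4418 × 2 = 78.17 kips.
Design strength φR_n = 0.75 × 78.17 = 58.6 kips.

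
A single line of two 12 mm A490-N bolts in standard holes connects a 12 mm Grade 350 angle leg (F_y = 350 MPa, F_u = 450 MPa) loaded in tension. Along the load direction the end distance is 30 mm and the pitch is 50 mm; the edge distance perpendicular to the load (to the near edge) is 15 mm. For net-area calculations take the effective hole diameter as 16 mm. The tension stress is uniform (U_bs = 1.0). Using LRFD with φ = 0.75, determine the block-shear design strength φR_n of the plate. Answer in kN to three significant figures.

Shear plane L_v = 30 + 1·50 = 80 mm; A_gv = 80 × 12 = 960 mm².
A_nv = (80 − 1.5·16) × 12 = 672 mm².
A_nt = (15 − 0.5·16) × 12 = 84 mm².
0.6 F_u A_nv = 181.4 kN; 0.6 F_y A_gv = 201.6 kN → shear rupture governs the shear term.
R_n = 181.4 + 1.0 × 450 × 84 / 1000 = 219.2 kN.
Design strength φR_n = 0.75 × 219.2 = 164 kN.

164 kN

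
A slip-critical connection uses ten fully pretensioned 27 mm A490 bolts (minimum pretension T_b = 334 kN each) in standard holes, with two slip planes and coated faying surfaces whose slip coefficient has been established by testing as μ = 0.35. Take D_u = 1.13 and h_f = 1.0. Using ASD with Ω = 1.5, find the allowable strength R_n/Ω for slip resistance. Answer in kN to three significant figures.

R_n = μ · D_u · h_f · T_b · n_s · n_b = 0.35 × 1.13 × 1.0 × 334 × 2 × 10 = 2642 kN.
Allowable strength R_n/Ω = 2642 / 1.5 = 1760 kN.

1760 kN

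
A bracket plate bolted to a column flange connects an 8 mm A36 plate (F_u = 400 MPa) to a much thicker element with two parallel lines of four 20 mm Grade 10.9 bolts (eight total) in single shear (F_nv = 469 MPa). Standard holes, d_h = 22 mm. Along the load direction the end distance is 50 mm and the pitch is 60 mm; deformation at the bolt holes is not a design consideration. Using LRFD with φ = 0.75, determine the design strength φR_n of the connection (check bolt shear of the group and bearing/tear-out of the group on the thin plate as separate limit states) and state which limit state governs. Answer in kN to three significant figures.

884 kN (bolt shear governs)

Bolt shear: A_b = π·20²/4 = 314.2 mm²; R_n = 469 × 314.2 × 8 × 1 / 1000 = 1179 kN → 0.75 × 1179 = 884 kN.
Bearing (1.5 l_c t F_u ≤ 3.0 d t F_u): upper limit = 3.0·20·8·400 / 1000 = 192 kN.
  Edge l_c = 50 − 22/2 = 39 → r_n = 187.2 kN; interior l_c = 60 − 22 = 38 → r_n = 182.4 kN.
  R_n,bearing = 2·187.2 + 6·182.4 = 1469 kN → 0.75 × 1469 = 1100 kN.
Bolt shear governs: 884 kN.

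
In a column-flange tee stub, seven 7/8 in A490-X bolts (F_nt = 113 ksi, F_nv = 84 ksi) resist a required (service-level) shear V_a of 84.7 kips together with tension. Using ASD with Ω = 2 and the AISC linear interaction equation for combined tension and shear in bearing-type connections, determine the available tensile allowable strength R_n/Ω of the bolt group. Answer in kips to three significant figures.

195 kips

A_b = π·0.875²/4 = 0.6013 in²; f_rv = 84.7 / (7 × 0.6013) = 20.12 ksi.
F'_nt = 1.3 F_nt − (Ω F_nt / F_nv) f_rv = 1.3·113 − (2·113/84)·20.12 = 92.76 ksi, capped at F_nt → F'_nt = 92.76 ksi.
R_n = F'_nt · A_b · n = 92.76 × 0.6013 × 7 = 390.5 kips.
Allowable strength R_n/Ω = 390.5 / 2 = 195 kips.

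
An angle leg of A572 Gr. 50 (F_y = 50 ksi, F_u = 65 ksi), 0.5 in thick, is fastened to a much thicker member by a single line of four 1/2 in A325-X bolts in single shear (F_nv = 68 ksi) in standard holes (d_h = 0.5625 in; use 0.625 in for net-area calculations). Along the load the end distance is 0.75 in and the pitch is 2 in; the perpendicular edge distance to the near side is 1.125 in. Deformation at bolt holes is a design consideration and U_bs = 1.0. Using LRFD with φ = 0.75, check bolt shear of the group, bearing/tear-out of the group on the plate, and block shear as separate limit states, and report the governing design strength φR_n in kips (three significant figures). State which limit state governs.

40.1 kips (bolt shear governs)

Bolt shear: A_b = π·0.5²/4 = 0.1963 in²; R_n = 68 × 0.1963 × 4 × 1 = 53.41 kips → 0.75 × 53.41 = 40.1 kips.
Bearing: edge l_c = 0.4688, r_n = 18.28 kips; interior l_c = 1.438, r_n = 39 kips; R_n = 18.28 + 3·39 = 135.3 kips → 101 kips.
Block shear: A_gv = 3.375, A_nv = 2.281, A_nt = 0.4062 in²; R_n = min(0.6F_uA_nv, 0.6F_yA_gv) + U_bs·F_u·A_nt = 115.4 kips → 86.5 kips.
Bolt shear governs: 40.1 kips.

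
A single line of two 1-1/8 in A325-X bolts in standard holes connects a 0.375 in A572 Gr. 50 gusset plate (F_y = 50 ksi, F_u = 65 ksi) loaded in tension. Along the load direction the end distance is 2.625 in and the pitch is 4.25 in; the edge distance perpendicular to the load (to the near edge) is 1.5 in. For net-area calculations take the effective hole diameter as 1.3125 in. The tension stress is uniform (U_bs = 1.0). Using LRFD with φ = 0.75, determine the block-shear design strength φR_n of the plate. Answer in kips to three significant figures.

69.2 kips

Shear plane L_v = 2.625 + 1·4.25 = 6.875 in; A_gv = 6.875 × 0.375 = 2.578 in².
A_nv = (6.875 − 1.5·1.3125) × 0.375 = 1.84 in².
A_nt = (1.5 − 0.5·1.3125) × 0.375 = 0.3164 in².
0.6 F_u A_nv = 71.75 kips; 0.6 F_y A_gv = 77.34 kips → shear rupture governs the shear term.
R_n = 71.75 + 1.0 × 65 × 0.3164 = 92.32 kips.
Design strength φR_n = 0.75 × 92.32 = 69.2 kips.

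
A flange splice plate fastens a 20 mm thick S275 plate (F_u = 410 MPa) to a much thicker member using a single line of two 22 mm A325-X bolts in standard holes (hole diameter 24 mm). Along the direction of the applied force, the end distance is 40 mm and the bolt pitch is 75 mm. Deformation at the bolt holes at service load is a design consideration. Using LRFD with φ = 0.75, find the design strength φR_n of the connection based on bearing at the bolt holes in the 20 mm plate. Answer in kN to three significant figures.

Per bolt r_n = 1.2 l_c t F_u ≤ 2.4 d t F_u; upper limit = 2.4 × 22 × 20 × 410 / 1000 = 433 kN.
Edge bolt: l_c = 40 − 24/2 = 28 mm → 1.2 × 28 × 20 × 410 / 1000 = 275.5 → r_n = 275.5 kN.
Interior bolts: l_c = 75 − 24 = 51 mm → 1.2 × 51 × 20 × 410 / 1000 = 501.8 → r_n = 433 kN.
R_n = 1 × 275.5 + 1 × 433 = 708.5 kN.
Design strength φR_n = 0.75 × 708.5 = 531 kN.

531 kN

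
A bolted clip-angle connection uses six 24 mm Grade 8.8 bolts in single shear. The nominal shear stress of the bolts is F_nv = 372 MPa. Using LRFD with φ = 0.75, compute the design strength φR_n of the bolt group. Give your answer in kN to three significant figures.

757 kN

A_b = π × 24² / 4 = 452.4 mm².
R_n = F_nv · A_b · n · n_s = 372 × 452.4 × 6 × 1 / 1000 = 1010 kN.
Design strength φR_n = 0.75 × 1010 = 757 kN.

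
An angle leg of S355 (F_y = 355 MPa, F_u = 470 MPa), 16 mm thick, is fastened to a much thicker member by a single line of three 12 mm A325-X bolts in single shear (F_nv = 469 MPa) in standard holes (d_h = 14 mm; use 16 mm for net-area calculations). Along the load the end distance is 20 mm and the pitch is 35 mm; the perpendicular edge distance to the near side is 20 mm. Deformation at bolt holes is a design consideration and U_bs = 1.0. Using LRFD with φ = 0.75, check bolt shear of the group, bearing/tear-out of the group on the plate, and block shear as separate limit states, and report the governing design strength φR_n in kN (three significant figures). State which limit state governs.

119 kN (bolt shear governs)

Bolt shear: A_b = π·12²/4 = 113.1 mm²; R_n = 469 × 113.1 × 3 × 1 / 1000 = 159.1 kN → 0.75 × 159.1 = 119 kN.
Bearing: edge l_c = 13, r_n = 117.3 kN; interior l_c = 21, r_n = 189.5 kN; R_n = 117.3 + 2·189.5 = 496.3 kN → 372 kN.
Block shear: A_gv = 1440, A_nv = 800, A_nt = 192 mm²; R_n = min(0.6F_uA_nv, 0.6F_yA_gv) + U_bs·F_u·A_nt = 315.8 kN → 237 kN.
Bolt shear governs: 119 kN.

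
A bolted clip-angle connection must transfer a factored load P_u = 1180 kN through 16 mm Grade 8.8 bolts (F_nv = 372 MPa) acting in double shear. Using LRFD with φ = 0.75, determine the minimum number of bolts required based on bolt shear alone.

A_b = π·16²/4 = 201.1 mm².
Per-bolt design strength φR_n = 0.75 × 372 × 201.1 × 2 / 1000 = 112.2 kN.
n ≥ 1180 / 112.2 = 10.52 → use 11 bolts.

11 bolts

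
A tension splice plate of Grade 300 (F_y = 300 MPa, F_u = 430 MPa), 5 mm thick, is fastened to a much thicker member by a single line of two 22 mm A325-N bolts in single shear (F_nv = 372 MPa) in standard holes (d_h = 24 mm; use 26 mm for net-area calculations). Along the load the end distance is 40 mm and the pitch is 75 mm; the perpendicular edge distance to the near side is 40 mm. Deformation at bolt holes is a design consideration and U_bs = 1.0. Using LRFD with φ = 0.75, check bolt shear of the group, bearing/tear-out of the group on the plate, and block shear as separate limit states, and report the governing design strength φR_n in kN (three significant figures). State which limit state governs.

117 kN (block shear governs)

Bolt shear: A_b = π·22²/4 = 380.1 mm²; R_n = 372 × 380.1 × 2 × 1 / 1000 = 282.8 kN → 0.75 × 282.8 = 212 kN.
Bearing: edge l_c = 28, r_n = 72.24 kN; interior l_c = 51, r_n = 113.5 kN; R_n = 72.24 + 1·113.5 = 185.8 kN → 139 kN.
Block shear: A_gv = 575, A_nv = 380, A_nt = 135 mm²; R_n = min(0.6F_uA_nv, 0.6F_yA_gv) + U_bs·F_u·A_nt = 156.1 kN → 117 kN.
Block shear governs: 117 kN.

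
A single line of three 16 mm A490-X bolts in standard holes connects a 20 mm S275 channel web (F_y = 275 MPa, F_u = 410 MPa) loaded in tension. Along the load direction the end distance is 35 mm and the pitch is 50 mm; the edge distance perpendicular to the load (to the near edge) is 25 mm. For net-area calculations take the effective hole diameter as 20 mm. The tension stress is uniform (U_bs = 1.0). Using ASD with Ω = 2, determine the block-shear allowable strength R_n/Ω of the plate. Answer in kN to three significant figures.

Shear plane L_v = 35 + 2·50 = 135 mm; A_gv = 135 × 20 = 2700 mm².
A_nv = (135 − 2.5·20) × 20 = 1700 mm².
A_nt = (25 − 0.5·20) × 20 = 300 mm².
0.6 F_u A_nv = 418.2 kN; 0.6 F_y A_gv = 445.5 kN → shear rupture governs the shear term.
R_n = 418.2 + 1.0 × 410 × 300 / 1000 = 541.2 kN.
Allowable strength R_n/Ω = 541.2 / 2 = 271 kN.

271 kN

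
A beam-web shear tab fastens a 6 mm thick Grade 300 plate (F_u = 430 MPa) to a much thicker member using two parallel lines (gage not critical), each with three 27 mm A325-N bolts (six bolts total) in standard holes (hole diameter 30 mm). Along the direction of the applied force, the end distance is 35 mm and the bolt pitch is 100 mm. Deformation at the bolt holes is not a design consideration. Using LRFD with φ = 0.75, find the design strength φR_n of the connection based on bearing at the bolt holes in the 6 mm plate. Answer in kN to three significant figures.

Per bolt r_n = 1.5 l_c t F_u ≤ 3.0 d t F_u; upper limit = 3.0 × 27 × 6 × 430 / 1000 = 209 kN.
Edge bolt: l_c = 35 − 30/2 = 20 mm → 1.5 × 20 × 6 × 430 / 1000 = 77.4 → r_n = 77.4 kN.
Interior bolts: l_c = 100 − 30 = 70 mm → 1.5 × 70 × 6 × 430 / 1000 = 270.9 → r_n = 209 kN.
R_n = 2 × 77.4 + 4 × 209 = 990.7 kN.
Design strength φR_n = 0.75 × 990.7 = 743 kN.

743 kN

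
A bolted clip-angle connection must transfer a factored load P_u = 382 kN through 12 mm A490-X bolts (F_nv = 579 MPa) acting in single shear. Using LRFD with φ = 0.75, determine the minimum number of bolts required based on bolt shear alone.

A_b = π·12²/4 = 113.1 mm².
Per-bolt design strength φR_n = 0.75 × 579 × 113.1 × 1 / 1000 = 49.11 kN.
n ≥ 382 / 49.11 = 7.778 → use 8 bolts.

8 bolts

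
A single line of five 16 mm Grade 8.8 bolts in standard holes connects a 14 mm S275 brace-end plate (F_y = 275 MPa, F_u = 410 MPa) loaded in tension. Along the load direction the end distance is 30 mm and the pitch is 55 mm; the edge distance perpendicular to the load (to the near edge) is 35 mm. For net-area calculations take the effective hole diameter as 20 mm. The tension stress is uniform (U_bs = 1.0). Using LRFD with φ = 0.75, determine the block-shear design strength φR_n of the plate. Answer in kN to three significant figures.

Shear plane L_v = 30 + 4·55 = 250 mm; A_gv = 250 × 14 = 3500 mm².
A_nv = (250 − 4.5·20) × 14 = 2240 mm².
A_nt = (35 − 0.5·20) × 14 = 350 mm².
0.6 F_u A_nv = 551 kN; 0.6 F_y A_gv = 577.5 kN → shear rupture governs the shear term.
R_n = 551 + 1.0 × 410 × 350 / 1000 = 694.5 kN.
Design strength φR_n = 0.75 × 694.5 = 521 kN.

521 kN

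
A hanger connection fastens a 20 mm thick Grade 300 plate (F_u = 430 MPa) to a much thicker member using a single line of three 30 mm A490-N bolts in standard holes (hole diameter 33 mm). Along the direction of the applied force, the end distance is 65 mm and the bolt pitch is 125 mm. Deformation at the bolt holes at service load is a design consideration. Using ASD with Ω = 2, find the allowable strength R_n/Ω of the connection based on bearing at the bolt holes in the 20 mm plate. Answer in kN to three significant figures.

Per bolt r_n = 1.2 l_c t F_u ≤ 2.4 d t F_u; upper limit = 2.4 × 30 × 20 × 430 / 1000 = 619.2 kN.
Edge bolt: l_c = 65 − 33/2 = 48.5 mm → 1.2 × 48.5 × 20 × 430 / 1000 = 500.5 → r_n = 500.5 kN.
Interior bolts: l_c = 125 − 33 = 92 mm → 1.2 × 92 × 20 × 430 / 1000 = 949.4 → r_n = 619.2 kN.
R_n = 1 × 500.5 + 2 × 619.2 = 1739 kN.
Allowable strength R_n/Ω = 1739 / 2 = 869 kN.

869 kN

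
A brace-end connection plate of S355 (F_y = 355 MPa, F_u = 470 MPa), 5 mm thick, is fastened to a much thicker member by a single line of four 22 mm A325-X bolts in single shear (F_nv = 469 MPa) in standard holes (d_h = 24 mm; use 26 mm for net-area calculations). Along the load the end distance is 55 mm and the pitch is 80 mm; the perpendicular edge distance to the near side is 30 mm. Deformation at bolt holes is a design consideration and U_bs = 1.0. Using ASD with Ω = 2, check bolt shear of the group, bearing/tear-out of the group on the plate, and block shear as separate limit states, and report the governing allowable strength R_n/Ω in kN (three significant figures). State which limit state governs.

Bolt shear: A_b = π·22²/4 = 380.1 mm²; R_n = 469 × 380.1 × 4 × 1 / 1000 = 713.1 kN → 713.1 / 2 = 357 kN.
Bearing: edge l_c = 43, r_n = 121.3 kN; interior l_c = 56, r_n = 124.1 kN; R_n = 121.3 + 3·124.1 = 493.5 kN → 247 kN.
Block shear: A_gv = 1475, A_nv = 1020, A_nt = 85 mm²; R_n = min(0.6F_uA_nv, 0.6F_yA_gv) + U_bs·F_u·A_nt = 327.6 kN → 164 kN.
Block shear governs: 164 kN.

164 kN (block shear governs)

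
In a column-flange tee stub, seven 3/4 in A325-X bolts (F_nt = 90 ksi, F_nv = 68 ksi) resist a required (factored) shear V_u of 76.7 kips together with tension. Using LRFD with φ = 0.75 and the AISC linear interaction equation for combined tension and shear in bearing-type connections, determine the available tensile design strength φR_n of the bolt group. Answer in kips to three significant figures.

A_b = π·0.75²/4 = 0.4418 in²; f_rv = 76.7 / (7 × 0.4418) = 24.8 ksi.
F'_nt = 1.3 F_nt − (F_nt / φF_nv) f_rv = 1.3·90 − (90/(0.75·68))·24.8 = 73.23 ksi, capped at F_nt → F'_nt = 73.23 ksi.
R_n = F'_nt · A_b · n = 73.23 × 0.4418 × 7 = 226.5 kips.
Design strength φR_n = 0.75 × 226.5 = 170 kips.

170 kips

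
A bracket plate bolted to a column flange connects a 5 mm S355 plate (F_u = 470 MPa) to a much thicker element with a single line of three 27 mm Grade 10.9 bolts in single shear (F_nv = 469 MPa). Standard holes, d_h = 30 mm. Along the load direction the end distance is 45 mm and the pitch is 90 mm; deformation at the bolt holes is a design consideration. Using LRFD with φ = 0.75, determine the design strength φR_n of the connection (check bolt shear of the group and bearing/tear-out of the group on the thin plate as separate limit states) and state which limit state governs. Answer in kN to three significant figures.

Bolt shear: A_b = π·27²/4 = 572.6 mm²; R_n = 469 × 572.6 × 3 × 1 / 1000 = 805.6 kN → 0.75 × 805.6 = 604 kN.
Bearing (1.2 l_c t F_u ≤ 2.4 d t F_u): upper limit = 2.4·27·5·470 / 1000 = 152.3 kN.
  Edge l_c = 45 − 30/2 = 30 → r_n = 84.6 kN; interior l_c = 90 − 30 = 60 → r_n = 152.3 kN.
  R_n,bearing = 1·84.6 + 2·152.3 = 389.2 kN → 0.75 × 389.2 = 292 kN.
Bearing governs: 292 kN.

292 kN (bearing governs)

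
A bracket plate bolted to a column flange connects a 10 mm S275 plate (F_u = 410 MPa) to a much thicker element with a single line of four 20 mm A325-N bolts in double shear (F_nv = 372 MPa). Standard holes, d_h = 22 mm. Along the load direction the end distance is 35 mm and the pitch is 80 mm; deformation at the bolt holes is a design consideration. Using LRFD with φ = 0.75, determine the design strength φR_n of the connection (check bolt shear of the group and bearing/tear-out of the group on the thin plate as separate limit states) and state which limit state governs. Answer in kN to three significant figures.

Bolt shear: A_b = π·20²/4 = 314.2 mm²; R_n = 372 × 314.2 × 4 × 2 / 1000 = 934.9 kN → 0.75 × 934.9 = 701 kN.
Bearing (1.2 l_c t F_u ≤ 2.4 d t F_u): upper limit = 2.4·20·10·410 / 1000 = 196.8 kN.
  Edge l_c = 35 − 22/2 = 24 → r_n = 118.1 kN; interior l_c = 80 − 22 = 58 → r_n = 196.8 kN.
  R_n,bearing = 1·118.1 + 3·196.8 = 708.5 kN → 0.75 × 708.5 = 531 kN.
Bearing governs: 531 kN.

531 kN (bearing governs)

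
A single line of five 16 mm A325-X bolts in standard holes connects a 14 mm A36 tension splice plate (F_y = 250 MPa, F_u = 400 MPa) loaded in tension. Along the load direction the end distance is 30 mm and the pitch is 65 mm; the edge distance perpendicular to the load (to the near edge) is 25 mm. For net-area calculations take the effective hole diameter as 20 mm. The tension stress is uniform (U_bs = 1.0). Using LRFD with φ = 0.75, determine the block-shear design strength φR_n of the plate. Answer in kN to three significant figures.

Shear plane L_v = 30 + 4·65 = 290 mm; A_gv = 290 × 14 = 4060 mm².
A_nv = (290 − 4.5·20) × 14 = 2800 mm².
A_nt = (25 − 0.5·20) × 14 = 210 mm².
0.6 F_u A_nv = 672 kN; 0.6 F_y A_gv = 609 kN → shear yielding governs the shear term.
R_n = 609 + 1.0 × 400 × 210 / 1000 = 693 kN.
Design strength φR_n = 0.75 × 693 = 520 kN.

520 kN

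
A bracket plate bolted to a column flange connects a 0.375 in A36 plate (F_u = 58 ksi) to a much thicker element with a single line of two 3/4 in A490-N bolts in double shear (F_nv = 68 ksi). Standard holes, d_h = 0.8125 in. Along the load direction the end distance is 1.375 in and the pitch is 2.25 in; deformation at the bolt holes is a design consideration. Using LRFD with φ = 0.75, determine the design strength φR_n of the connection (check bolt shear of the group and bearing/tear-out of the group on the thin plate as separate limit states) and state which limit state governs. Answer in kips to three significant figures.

47.1 kips (bearing governs)

Bolt shear: A_b = π·0.75²/4 = 0.4418 in²; R_n = 68 × 0.4418 × 2 × 2 = 120.2 kips → 0.75 × 120.2 = 90.1 kips.
Bearing (1.2 l_c t F_u ≤ 2.4 d t F_u): upper limit = 2.4·0.75·0.375·58 = 39.15 kips.
  Edge l_c = 1.375 − 0.8125/2 = 0.9688 → r_n = 25.28 kips; interior l_c = 2.25 − 0.8125 = 1.438 → r_n = 37.52 kips.
  R_n,bearing = 1·25.28 + 1·37.52 = 62.8 kips → 0.75 × 62.8 = 47.1 kips.
Bearing governs: 47.1 kips.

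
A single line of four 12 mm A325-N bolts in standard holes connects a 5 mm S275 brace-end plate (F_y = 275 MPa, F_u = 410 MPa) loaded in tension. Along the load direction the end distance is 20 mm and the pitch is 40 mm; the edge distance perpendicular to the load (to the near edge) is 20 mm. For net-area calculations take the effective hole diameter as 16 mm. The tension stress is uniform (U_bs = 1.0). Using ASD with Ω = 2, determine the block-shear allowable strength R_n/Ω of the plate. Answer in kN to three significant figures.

Shear plane L_v = 20 + 3·40 = 140 mm; A_gv = 140 × 5 = 700 mm².
A_nv = (140 − 3.5·16) × 5 = 420 mm².
A_nt = (20 − 0.5·16) × 5 = 60 mm².
0.6 F_u A_nv = 103.3 kN; 0.6 F_y A_gv = 115.5 kN → shear rupture governs the shear term.
R_n = 103.3 + 1.0 × 410 × 60 / 1000 = 127.9 kN.
Allowable strength R_n/Ω = 127.9 / 2 = 64 kN.

64 kN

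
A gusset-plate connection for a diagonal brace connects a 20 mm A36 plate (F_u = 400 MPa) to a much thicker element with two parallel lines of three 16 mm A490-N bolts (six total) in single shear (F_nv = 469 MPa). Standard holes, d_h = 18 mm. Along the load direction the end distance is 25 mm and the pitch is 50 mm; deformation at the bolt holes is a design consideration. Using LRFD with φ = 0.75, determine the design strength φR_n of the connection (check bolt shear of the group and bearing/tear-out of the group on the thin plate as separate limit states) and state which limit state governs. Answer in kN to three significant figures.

Bolt shear: A_b = π·16²/4 = 201.1 mm²; R_n = 469 × 201.1 × 6 × 1 / 1000 = 565.8 kN → 0.75 × 565.8 = 424 kN.
Bearing (1.2 l_c t F_u ≤ 2.4 d t F_u): upper limit = 2.4·16·20·400 / 1000 = 307.2 kN.
  Edge l_c = 25 − 18/2 = 16 → r_n = 153.6 kN; interior l_c = 50 − 18 = 32 → r_n = 307.2 kN.
  R_n,bearing = 2·153.6 + 4·307.2 = 1536 kN → 0.75 × 1536 = 1150 kN.
Bolt shear governs: 424 kN.

424 kN (bolt shear governs)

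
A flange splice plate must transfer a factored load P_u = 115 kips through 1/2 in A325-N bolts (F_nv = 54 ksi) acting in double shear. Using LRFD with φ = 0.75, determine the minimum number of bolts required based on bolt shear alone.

8 bolts

A_b = π·0.5²/4 = 0.1963 in².
Per-bolt design strength φR_n = 0.75 × 54 × 0.1963 × 2 = 15.9 kips.
n ≥ 115 / 15.9 = 7.231 → use 8 bolts.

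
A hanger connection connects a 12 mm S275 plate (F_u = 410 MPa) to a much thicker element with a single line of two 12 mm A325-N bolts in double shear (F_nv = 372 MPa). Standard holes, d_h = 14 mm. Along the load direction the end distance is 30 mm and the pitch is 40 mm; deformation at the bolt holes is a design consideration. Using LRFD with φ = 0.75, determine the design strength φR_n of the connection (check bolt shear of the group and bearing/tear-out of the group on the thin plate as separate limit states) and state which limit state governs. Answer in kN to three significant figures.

126 kN (bolt shear governs)

Bolt shear: A_b = π·12²/4 = 113.1 mm²; R_n = 372 × 113.1 × 2 × 2 / 1000 = 168.3 kN → 0.75 × 168.3 = 126 kN.
Bearing (1.2 l_c t F_u ≤ 2.4 d t F_u): upper limit = 2.4·12·12·410 / 1000 = 141.7 kN.
  Edge l_c = 30 − 14/2 = 23 → r_n = 135.8 kN; interior l_c = 40 − 14 = 26 → r_n = 141.7 kN.
  R_n,bearing = 1·135.8 + 1·141.7 = 277.5 kN → 0.75 × 277.5 = 208 kN.
Bolt shear governs: 126 kN.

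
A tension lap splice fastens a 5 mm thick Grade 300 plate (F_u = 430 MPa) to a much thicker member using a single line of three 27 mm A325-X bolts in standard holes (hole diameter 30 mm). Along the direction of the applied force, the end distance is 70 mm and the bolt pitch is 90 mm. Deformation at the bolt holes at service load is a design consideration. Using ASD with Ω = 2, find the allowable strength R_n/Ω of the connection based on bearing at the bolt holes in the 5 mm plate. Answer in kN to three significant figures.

209 kN

Per bolt r_n = 1.2 l_c t F_u ≤ 2.4 d t F_u; upper limit = 2.4 × 27 × 5 × 430 / 1000 = 139.3 kN.
Edge bolt: l_c = 70 − 30/2 = 55 mm → 1.2 × 55 × 5 × 430 / 1000 = 141.9 → r_n = 139.3 kN.
Interior bolts: l_c = 90 − 30 = 60 mm → 1.2 × 60 × 5 × 430 / 1000 = 154.8 → r_n = 139.3 kN.
R_n = 1 × 139.3 + 2 × 139.3 = 418 kN.
Allowable strength R_n/Ω = 418 / 2 = 209 kN.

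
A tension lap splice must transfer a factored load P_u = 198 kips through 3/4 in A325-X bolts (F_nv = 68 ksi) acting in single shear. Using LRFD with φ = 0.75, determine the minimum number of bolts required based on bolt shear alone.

A_b = π·0.75²/4 = 0.4418 in².
Per-bolt design strength φR_n = 0.75 × 68 × 0.4418 × 1 = 22.53 kips.
n ≥ 198 / 22.53 = 8.788 → use 9 bolts.

9 bolts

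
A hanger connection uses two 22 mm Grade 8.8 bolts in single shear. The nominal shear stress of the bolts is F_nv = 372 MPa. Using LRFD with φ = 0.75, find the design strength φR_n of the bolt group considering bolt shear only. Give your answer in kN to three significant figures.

212 kN

A_b = π × 22² / 4 = 380.1 mm².
R_n = F_nv · A_b · n · n_s = 372 × 380.1 × 2 × 1 / 1000 = 282.8 kN.
Design strength φR_n = 0.75 × 282.8 = 212 kN.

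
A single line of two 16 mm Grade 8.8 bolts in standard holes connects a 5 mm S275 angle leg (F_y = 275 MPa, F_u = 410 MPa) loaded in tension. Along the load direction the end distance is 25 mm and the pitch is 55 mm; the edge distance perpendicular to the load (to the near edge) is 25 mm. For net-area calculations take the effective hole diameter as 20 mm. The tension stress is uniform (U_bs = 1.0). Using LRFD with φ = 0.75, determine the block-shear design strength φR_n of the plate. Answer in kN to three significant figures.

Shear plane L_v = 25 + 1·55 = 80 mm; A_gv = 80 × 5 = 400 mm².
A_nv = (80 − 1.5·20) × 5 = 250 mm².
A_nt = (25 − 0.5·20) × 5 = 75 mm².
0.6 F_u A_nv = 61.5 kN; 0.6 F_y A_gv = 66 kN → shear rupture governs the shear term.
R_n = 61.5 + 1.0 × 410 × 75 / 1000 = 92.25 kN.
Design strength φR_n = 0.75 × 92.25 = 69.2 kN.

69.2 kN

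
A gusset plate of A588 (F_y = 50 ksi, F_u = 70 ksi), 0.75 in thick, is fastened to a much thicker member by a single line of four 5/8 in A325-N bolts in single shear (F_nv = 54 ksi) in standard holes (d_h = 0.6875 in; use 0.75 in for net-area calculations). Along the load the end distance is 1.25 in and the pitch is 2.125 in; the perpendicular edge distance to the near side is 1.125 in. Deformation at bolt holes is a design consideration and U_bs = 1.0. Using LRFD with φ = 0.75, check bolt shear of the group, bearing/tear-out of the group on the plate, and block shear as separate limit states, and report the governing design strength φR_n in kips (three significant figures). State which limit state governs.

Bolt shear: A_b = π·0.625²/4 = 0.3068 in²; R_n = 54 × 0.3068 × 4 × 1 = 66.27 kips → 0.75 × 66.27 = 49.7 kips.
Bearing: edge l_c = 0.9062, r_n = 57.09 kips; interior l_c = 1.438, r_n = 78.75 kips; R_n = 57.09 + 3·78.75 = 293.3 kips → 220 kips.
Block shear: A_gv = 5.719, A_nv = 3.75, A_nt = 0.5625 in²; R_n = min(0.6F_uA_nv, 0.6F_yA_gv) + U_bs·F_u·A_nt = 196.9 kips → 148 kips.
Bolt shear governs: 49.7 kips.

49.7 kips (bolt shear governs)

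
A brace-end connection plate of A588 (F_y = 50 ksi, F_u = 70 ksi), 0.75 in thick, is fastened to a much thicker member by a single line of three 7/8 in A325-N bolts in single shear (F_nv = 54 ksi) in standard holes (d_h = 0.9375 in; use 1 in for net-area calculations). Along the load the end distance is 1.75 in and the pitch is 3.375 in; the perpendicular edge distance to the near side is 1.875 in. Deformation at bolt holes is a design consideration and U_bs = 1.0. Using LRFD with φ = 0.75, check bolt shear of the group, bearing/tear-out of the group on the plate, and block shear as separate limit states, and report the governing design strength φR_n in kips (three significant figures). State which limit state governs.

Bolt shear: A_b = π·0.875²/4 = 0.6013 in²; R_n = 54 × 0.6013 × 3 × 1 = 97.41 kips → 0.75 × 97.41 = 73.1 kips.
Bearing: edge l_c = 1.281, r_n = 80.72 kips; interior l_c = 2.438, r_n = 110.3 kips; R_n = 80.72 + 2·110.3 = 301.2 kips → 226 kips.
Block shear: A_gv = 6.375, A_nv = 4.5, A_nt = 1.031 in²; R_n = min(0.6F_uA_nv, 0.6F_yA_gv) + U_bs·F_u·A_nt = 261.2 kips → 196 kips.
Bolt shear governs: 73.1 kips.

73.1 kips (bolt shear governs)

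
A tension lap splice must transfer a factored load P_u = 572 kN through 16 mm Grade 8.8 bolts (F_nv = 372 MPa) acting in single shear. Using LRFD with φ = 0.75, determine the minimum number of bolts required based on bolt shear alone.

A_b = π·16²/4 = 201.1 mm².
Per-bolt design strength φR_n = 0.75 × 372 × 201.1 × 1 / 1000 = 56.1 kN.
n ≥ 572 / 56.1 = 10.2 → use 11 bolts.

11 bolts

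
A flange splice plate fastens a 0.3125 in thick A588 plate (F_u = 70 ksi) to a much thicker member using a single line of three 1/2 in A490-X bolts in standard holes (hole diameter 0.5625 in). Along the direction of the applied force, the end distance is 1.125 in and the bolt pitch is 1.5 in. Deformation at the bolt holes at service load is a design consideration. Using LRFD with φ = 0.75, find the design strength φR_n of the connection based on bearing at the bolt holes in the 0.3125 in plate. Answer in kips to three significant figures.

Per bolt r_n = 1.2 l_c t F_u ≤ 2.4 d t F_u; upper limit = 2.4 × 0.5 × 0.3125 × 70 = 26.25 kips.
Edge bolt: l_c = 1.125 − 0.5625/2 = 0.8438 in → 1.2 × 0.8438 × 0.3125 × 70 = 22.15 → r_n = 22.15 kips.
Interior bolts: l_c = 1.5 − 0.5625 = 0.9375 in → 1.2 × 0.9375 × 0.3125 × 70 = 24.61 → r_n = 24.61 kips.
R_n = 1 × 22.15 + 2 × 24.61 = 71.37 kips.
Design strength φR_n = 0.75 × 71.37 = 53.5 kips.

53.5 kips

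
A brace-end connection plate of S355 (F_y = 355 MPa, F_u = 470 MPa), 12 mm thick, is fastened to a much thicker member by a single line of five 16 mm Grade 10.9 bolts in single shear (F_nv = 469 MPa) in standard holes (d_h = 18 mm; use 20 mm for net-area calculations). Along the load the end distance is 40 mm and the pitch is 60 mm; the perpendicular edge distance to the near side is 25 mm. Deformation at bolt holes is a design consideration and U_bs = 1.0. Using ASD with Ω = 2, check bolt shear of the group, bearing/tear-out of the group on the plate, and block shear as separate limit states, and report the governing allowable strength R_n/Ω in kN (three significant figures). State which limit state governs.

236 kN (bolt shear governs)

Bolt shear: A_b = π·16²/4 = 201.1 mm²; R_n = 469 × 201.1 × 5 × 1 / 1000 = 471.5 kN → 471.5 / 2 = 236 kN.
Bearing: edge l_c = 31, r_n = 209.8 kN; interior l_c = 42, r_n = 216.6 kN; R_n = 209.8 + 4·216.6 = 1076 kN → 538 kN.
Block shear: A_gv = 3360, A_nv = 2280, A_nt = 180 mm²; R_n = min(0.6F_uA_nv, 0.6F_yA_gv) + U_bs·F_u·A_nt = 727.6 kN → 364 kN.
Bolt shear governs: 236 kN.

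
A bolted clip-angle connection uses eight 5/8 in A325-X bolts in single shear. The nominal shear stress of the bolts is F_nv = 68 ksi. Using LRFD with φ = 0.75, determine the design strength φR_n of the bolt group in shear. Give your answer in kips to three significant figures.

A_b = π × 0.625² / 4 = 0.3068 in².
R_n = F_nv · A_b · n · n_s = 68 × 0.3068 × 8 × 1 = 166.9 kips.
Design strength φR_n = 0.75 × 166.9 = 125 kips.

125 kips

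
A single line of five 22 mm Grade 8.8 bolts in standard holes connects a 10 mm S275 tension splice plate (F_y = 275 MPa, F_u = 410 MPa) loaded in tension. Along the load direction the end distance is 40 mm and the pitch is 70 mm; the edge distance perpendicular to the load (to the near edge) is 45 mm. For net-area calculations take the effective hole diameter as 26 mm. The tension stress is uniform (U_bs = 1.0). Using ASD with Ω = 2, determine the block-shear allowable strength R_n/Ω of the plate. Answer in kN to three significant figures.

Shear plane L_v = 40 + 4·70 = 320 mm; A_gv = 320 × 10 = 3200 mm².
A_nv = (320 − 4.5·26) × 10 = 2030 mm².
A_nt = (45 − 0.5·26) × 10 = 320 mm².
0.6 F_u A_nv = 499.4 kN; 0.6 F_y A_gv = 528 kN → shear rupture governs the shear term.
R_n = 499.4 + 1.0 × 410 × 320 / 1000 = 630.6 kN.
Allowable strength R_n/Ω = 630.6 / 2 = 315 kN.

315 kN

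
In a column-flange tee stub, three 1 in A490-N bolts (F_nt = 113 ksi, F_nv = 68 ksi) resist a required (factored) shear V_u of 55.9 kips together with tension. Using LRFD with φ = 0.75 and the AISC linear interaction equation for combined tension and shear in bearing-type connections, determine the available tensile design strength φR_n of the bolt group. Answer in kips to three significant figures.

A_b = π·1²/4 = 0.7854 in²; f_rv = 55.9 / (3 × 0.7854) = 23.72 ksi.
F'_nt = 1.3 F_nt − (F_nt / φF_nv) f_rv = 1.3·113 − (113/(0.75·68))·23.72 = 94.33 ksi, capped at F_nt → F'_nt = 94.33 ksi.
R_n = F'_nt · A_b · n = 94.33 × 0.7854 × 3 = 222.3 kips.
Design strength φR_n = 0.75 × 222.3 = 167 kips.

167 kips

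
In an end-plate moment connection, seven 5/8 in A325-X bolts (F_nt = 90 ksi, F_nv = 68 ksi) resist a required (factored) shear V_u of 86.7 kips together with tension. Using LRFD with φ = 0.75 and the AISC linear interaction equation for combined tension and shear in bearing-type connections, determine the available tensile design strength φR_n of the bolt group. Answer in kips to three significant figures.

73.7 kips

A_b = π·0.625²/4 = 0.3068 in²; f_rv = 86.7 / (7 × 0.3068) = 40.37 ksi.
F'_nt = 1.3 F_nt − (F_nt / φF_nv) f_rv = 1.3·90 − (90/(0.75·68))·40.37 = 45.76 ksi, capped at F_nt → F'_nt = 45.76 ksi.
R_n = F'_nt · A_b · n = 45.76 × 0.3068 × 7 = 98.27 kips.
Design strength φR_n = 0.75 × 98.27 = 73.7 kips.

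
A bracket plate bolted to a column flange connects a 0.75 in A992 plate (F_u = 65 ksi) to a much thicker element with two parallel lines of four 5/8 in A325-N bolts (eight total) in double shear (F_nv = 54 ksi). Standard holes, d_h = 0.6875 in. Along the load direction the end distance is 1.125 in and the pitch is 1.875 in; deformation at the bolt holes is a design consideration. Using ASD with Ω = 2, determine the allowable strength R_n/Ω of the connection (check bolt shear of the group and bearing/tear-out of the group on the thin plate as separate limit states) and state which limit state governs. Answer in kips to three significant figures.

Bolt shear: A_b = π·0.625²/4 = 0.3068 in²; R_n = 54 × 0.3068 × 8 × 2 = 265.1 kips → 265.1 / 2 = 133 kips.
Bearing (1.2 l_c t F_u ≤ 2.4 d t F_u): upper limit = 2.4·0.625·0.75·65 = 73.12 kips.
  Edge l_c = 1.125 − 0.6875/2 = 0.7812 → r_n = 45.7 kips; interior l_c = 1.875 − 0.6875 = 1.188 → r_n = 69.47 kips.
  R_n,bearing = 2·45.7 + 6·69.47 = 508.2 kips → 508.2 / 2 = 254 kips.
Bolt shear governs: 133 kips.

133 kips (bolt shear governs)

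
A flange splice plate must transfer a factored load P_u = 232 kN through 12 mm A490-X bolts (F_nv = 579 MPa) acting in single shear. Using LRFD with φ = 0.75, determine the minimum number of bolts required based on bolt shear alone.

A_b = π·12²/4 = 113.1 mm².
Per-bolt design strength φR_n = 0.75 × 579 × 113.1 × 1 / 1000 = 49.11 kN.
n ≥ 232 / 49.11 = 4.724 → use 5 bolts.

5 bolts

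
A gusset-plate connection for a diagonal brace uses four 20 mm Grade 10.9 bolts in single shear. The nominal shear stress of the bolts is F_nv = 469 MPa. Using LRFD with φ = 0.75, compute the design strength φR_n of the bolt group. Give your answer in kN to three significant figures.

442 kN

A_b = π × 20² / 4 = 314.2 mm².
R_n = F_nv · A_b · n · n_s = 469 × 314.2 × 4 × 1 / 1000 = 589.4 kN.
Design strength φR_n = 0.75 × 589.4 = 442 kN.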